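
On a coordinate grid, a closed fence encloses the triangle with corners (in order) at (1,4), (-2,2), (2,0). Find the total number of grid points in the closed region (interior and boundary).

10

By the shoelace formula, twice the signed area is |(1·2 − (-2)·4) + ((-2)·0 − 2·2) + (2·4 − 1·0)| = 14, so the area is 7.
Along each edge there are gcd(|Δx|,|Δy|)+1 lattice points, so counting each shared vertex once the boundary has gcd(3,2) + gcd(4,2) + gcd(1,4) = 1+2+1 = 4.
Pick's theorem gives I = A − B/2 + 1 = 7 − 4/2 + 1 = 6, so the closed region contains I + B = 6 + 4 = 10 lattice points.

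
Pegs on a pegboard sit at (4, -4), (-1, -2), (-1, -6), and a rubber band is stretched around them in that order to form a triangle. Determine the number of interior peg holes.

8

By the shoelace formula, twice the signed area is |(4·(-2) − (-1)·(-4)) + ((-1)·(-6) − (-1)·(-2)) + ((-1)·(-4) − 4·(-6))| = 20, so the area is 10.
Summing gcd(|Δx|,|Δy|) over the edges gives the boundary count: gcd(5,2) + gcd(0,4) + gcd(5,2) = 1+4+1 = 6.
Pick's theorem gives I = A − B/2 + 1 = 10 − 6/2 + 1 = 8.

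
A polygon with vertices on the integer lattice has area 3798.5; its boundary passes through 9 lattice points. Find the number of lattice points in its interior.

From Pick's theorem, I = A − B/2 + 1 = 3798.5 − 9/2 + 1 = 3795.

3795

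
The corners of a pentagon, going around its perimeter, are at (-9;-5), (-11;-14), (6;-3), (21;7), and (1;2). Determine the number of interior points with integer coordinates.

The shoelace formula gives twice the area as |[(-9)·(-14) − (-11)·(-5)] + [(-11)·(-3) − 6·(-14)] + [6·7 − 21·(-3)] + [21·2 − 1·7] + [1·(-5) − (-9)·2]| = 341, so the area is 170.5.
Along each edge there are gcd(|Δx|,|Δy|)+1 lattice points, so counting each shared vertex once the boundary has gcd(2,9) + gcd(17,11) + gcd(15,10) + gcd(20,5) + gcd(10,7) = 1+1+5+5+1 = 13.
Pick's theorem gives I = A − B/2 + 1 = 170.5 − 13/2 + 1 = 165.

165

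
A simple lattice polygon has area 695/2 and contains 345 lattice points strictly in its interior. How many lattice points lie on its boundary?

Pick's theorem gives A = I + B/2 − 1, so B = 2(A − I + 1) = 2(695/2 − 345 + 1) = 7.

7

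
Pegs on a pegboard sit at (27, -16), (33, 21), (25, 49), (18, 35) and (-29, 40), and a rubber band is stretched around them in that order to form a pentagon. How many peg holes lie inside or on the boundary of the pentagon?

1685

Using the shoelace formula, 2A = |(27·21 − 33·(-16)) + (33·49 − 25·21) + (25·35 − 18·49) + (18·40 − (-29)·35) + ((-29)·(-16) − 27·40)| = 3299, so the area is 3299/2.
Along each edge there are gcd(|Δx|,|Δy|)+1 lattice points, so counting each shared vertex once the boundary has gcd(6,37) + gcd(8,28) + gcd(7,14) + gcd(47,5) + gcd(56,56) = 1+4+7+1+56 = 69.
Pick's theorem gives I = A − B/2 + 1 = 3299/2 − 69/2 + 1 = 1616, so the closed region contains I + B = 1616 + 69 = 1685 lattice points.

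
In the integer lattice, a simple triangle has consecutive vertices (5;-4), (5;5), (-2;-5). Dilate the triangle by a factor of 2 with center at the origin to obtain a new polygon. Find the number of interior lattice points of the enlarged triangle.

116

Using the shoelace formula, 2A = |[5·5 − 5·(-4)] + [5·(-5) − (-2)·5] + [(-2)·(-4) − 5·(-5)]| = 63, so the area is 31.5.
Summing gcd(|Δx|,|Δy|) over the edges gives the boundary count: gcd(0,9) + gcd(7,10) + gcd(7,1) = 9+1+1 = 11.
Scaling by 2 multiplies the area by 2² = 4 (so the new area is 126) and multiplies the boundary lattice-point count by 2, giving 22.
By Pick's theorem, the interior count of the dilated polygon is 126 − 22/2 + 1 = 116.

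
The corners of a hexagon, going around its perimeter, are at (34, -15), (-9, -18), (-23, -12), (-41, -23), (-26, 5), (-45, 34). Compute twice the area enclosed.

2959

By the shoelace formula, twice the signed area is |(34·(-18) − (-9)·(-15)) + ((-9)·(-12) − (-23)·(-18)) + ((-23)·(-23) − (-41)·(-12)) + ((-41)·5 − (-26)·(-23)) + ((-26)·34 − (-45)·5) + ((-45)·(-15) − 34·34)| = 2959, so the area is 1479.5.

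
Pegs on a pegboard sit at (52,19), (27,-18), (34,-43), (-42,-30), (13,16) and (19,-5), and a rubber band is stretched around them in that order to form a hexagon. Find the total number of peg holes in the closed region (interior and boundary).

The shoelace formula gives twice the area as |(52·(-18) − 27·19) + (27·(-43) − 34·(-18)) + (34·(-30) − (-42)·(-43)) + ((-42)·16 − 13·(-30)) + (13·(-5) − 19·16) + (19·19 − 52·(-5))| = 4854, so the area is 2427.
Along each edge there are gcd(|Δx|,|Δy|)+1 lattice points, so counting each shared vertex once the boundary has gcd(25,37) + gcd(7,25) + gcd(76,13) + gcd(55,46) + gcd(6,21) + gcd(33,24) = 1+1+1+1+3+3 = 10.
Pick's theorem gives I = A − B/2 + 1 = 2427 − 10/2 + 1 = 2423, so the closed region contains I + B = 2423 + 10 = 2433 lattice points.

2433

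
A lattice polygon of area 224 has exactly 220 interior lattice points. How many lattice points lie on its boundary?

10

Pick's theorem gives A = I + B/2 − 1, so B = 2(A − I + 1) = 2(224 − 220 + 1) = 10.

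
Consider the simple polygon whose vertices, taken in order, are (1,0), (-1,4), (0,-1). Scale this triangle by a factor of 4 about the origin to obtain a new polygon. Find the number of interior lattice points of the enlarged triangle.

41

The shoelace formula gives twice the area as |[1·4 − (-1)·0] + [(-1)·(-1) − 0·4] + [0·0 − 1·(-1)]| = 6, so the area is 3.
The number of boundary lattice points is Σ gcd(|Δx|,|Δy|) = gcd(2,4) + gcd(1,5) + gcd(1,1) = 2+1+1 = 4.
Scaling by 4 multiplies the area by 4² = 16 (so the new area is 48) and multiplies the boundary lattice-point count by 4, giving 16.
By Pick's theorem, the interior count of the dilated polygon is 48 − 16/2 + 1 = 41.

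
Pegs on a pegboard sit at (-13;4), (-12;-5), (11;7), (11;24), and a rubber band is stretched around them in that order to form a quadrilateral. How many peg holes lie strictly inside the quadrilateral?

303

The shoelace formula gives twice the area as |((-13)·(-5) − (-12)·4) + ((-12)·7 − 11·(-5)) + (11·24 − 11·7) + (11·4 − (-13)·24)| = 627, so the area is 627/2.
Summing gcd(|Δx|,|Δy|) over the edges gives the boundary count: gcd(1,9) + gcd(23,12) + gcd(0,17) + gcd(24,20) = 1+1+17+4 = 23.
Pick's theorem gives I = A − B/2 + 1 = 627/2 − 23/2 + 1 = 303.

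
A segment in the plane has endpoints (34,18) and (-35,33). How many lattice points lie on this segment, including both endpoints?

The number of lattice points on a segment between lattice points is gcd(|Δx|,|Δy|) + 1 = gcd(69,15) + 1 = 3 + 1 = 4.

4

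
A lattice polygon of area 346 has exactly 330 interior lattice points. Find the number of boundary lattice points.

Pick's theorem gives A = I + B/2 − 1, so B = 2(A − I + 1) = 2(346 − 330 + 1) = 34.

34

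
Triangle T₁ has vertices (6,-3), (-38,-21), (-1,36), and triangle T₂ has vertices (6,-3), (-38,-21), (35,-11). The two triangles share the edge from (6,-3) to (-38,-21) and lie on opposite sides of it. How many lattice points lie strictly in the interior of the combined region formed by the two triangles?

The union is the simple quadrilateral with vertices (6,-3), (-1,36), (-38,-21), (35,-11) in order.
By the shoelace formula, twice the signed area is |(6·36 − (-1)·(-3)) + ((-1)·(-21) − (-38)·36) + ((-38)·(-11) − 35·(-21)) + (35·(-3) − 6·(-11))| = 2716, so the area is 1358.
Along each edge there are gcd(|Δx|,|Δy|)+1 lattice points, so counting each shared vertex once the boundary has gcd(7,39) + gcd(37,57) + gcd(73,10) + gcd(29,8) = 1+1+1+1 = 4.
By Pick's theorem I = A − B/2 + 1 = 1358 − 4/2 + 1 = 1357.

1357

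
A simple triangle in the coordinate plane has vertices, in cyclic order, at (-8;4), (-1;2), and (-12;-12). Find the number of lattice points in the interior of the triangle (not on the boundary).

Using the shoelace formula, 2A = |((-8)·2 − (-1)·4) + ((-1)·(-12) − (-12)·2) + ((-12)·4 − (-8)·(-12))| = 120, so the area is 60.
Summing gcd(|Δx|,|Δy|) over the edges gives the boundary count: gcd(7,2) + gcd(11,14) + gcd(4,16) = 1+1+4 = 6.
By Pick's theorem A = I + B/2 − 1, so I = 60 − 6/2 + 1 = 58.

58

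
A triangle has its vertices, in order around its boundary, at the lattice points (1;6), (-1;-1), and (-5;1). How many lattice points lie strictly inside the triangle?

15

The shoelace formula gives twice the area as |[1·(-1) − (-1)·6] + [(-1)·1 − (-5)·(-1)] + [(-5)·6 − 1·1]| = 32, so the area is 16.
Along each edge there are gcd(|Δx|,|Δy|)+1 lattice points, so counting each shared vertex once the boundary has gcd(2,7) + gcd(4,2) + gcd(6,5) = 1+2+1 = 4.
By Pick's theorem A = I + B/2 − 1, so I = 16 − 4/2 + 1 = 15.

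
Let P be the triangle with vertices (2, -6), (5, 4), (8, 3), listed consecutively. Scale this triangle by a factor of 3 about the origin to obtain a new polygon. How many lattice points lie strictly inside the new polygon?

142

By the shoelace formula, twice the signed area is |[2·4 − 5·(-6)] + [5·3 − 8·4] + [8·(-6) − 2·3]| = 33, so the area is 33/2.
Along each edge there are gcd(|Δx|,|Δy|)+1 lattice points, so counting each shared vertex once the boundary has gcd(3,10) + gcd(3,1) + gcd(6,9) = 1+1+3 = 5.
Scaling by 3 multiplies the area by 3² = 9 (so the new area is 148.5) and multiplies the boundary lattice-point count by 3, giving 15.
By Pick's theorem, the interior count of the dilated polygon is 148.5 − 15/2 + 1 = 142.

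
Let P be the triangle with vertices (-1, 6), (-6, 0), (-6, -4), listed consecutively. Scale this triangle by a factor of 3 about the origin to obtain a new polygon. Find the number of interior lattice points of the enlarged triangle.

76

Using the shoelace formula, 2A = |[(-1)·0 − (-6)·6] + [(-6)·(-4) − (-6)·0] + [(-6)·6 − (-1)·(-4)]| = 20, so the area is 10.
Summing gcd(|Δx|,|Δy|) over the edges gives the boundary count: gcd(5,6) + gcd(0,4) + gcd(5,10) = 1+4+5 = 10.
Scaling by 3 multiplies the area by 3² = 9 (so the new area is 90) and multiplies the boundary lattice-point count by 3, giving 30.
By Pick's theorem, the interior count of the dilated polygon is 90 − 30/2 + 1 = 76.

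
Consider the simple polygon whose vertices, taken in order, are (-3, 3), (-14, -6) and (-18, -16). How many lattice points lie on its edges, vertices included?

4

The number of boundary lattice points is Σ gcd(|Δx|,|Δy|) = gcd(11,9) + gcd(4,10) + gcd(15,19) = 1+2+1 = 4.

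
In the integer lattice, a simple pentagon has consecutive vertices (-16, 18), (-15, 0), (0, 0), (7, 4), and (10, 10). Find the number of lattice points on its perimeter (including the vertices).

22

Along each edge there are gcd(|Δx|,|Δy|)+1 lattice points, so counting each shared vertex once the boundary has gcd(1,18) + gcd(15,0) + gcd(7,4) + gcd(3,6) + gcd(26,8) = 1+15+1+3+2 = 22.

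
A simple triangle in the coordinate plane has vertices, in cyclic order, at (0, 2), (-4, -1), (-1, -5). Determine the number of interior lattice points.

12

By the shoelace formula, twice the signed area is |[0·(-1) − (-4)·2] + [(-4)·(-5) − (-1)·(-1)] + [(-1)·2 − 0·(-5)]| = 25, so the area is 25/2.
The number of boundary lattice points is Σ gcd(|Δx|,|Δy|) = gcd(4,3) + gcd(3,4) + gcd(1,7) = 1+1+1 = 3.
By Pick's theorem A = I + B/2 − 1, so I = 25/2 − 3/2 + 1 = 12.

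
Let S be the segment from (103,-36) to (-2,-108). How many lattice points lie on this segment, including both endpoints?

4

The number of lattice points on a segment between lattice points is gcd(|Δx|,|Δy|) + 1 = gcd(105,72) + 1 = 3 + 1 = 4.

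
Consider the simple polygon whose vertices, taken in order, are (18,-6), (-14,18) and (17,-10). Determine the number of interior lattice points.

72

The shoelace formula gives twice the area as |[18·18 − (-14)·(-6)] + [(-14)·(-10) − 17·18] + [17·(-6) − 18·(-10)]| = 152, so the area is 76.
The number of boundary lattice points is Σ gcd(|Δx|,|Δy|) = gcd(32,24) + gcd(31,28) + gcd(1,4) = 8+1+1 = 10.
Pick's theorem gives I = A − B/2 + 1 = 76 − 10/2 + 1 = 72.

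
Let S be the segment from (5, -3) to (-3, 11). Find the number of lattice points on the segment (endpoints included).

3

The number of lattice points on a segment between lattice points is gcd(|Δx|,|Δy|) + 1 = gcd(8,14) + 1 = 2 + 1 = 3.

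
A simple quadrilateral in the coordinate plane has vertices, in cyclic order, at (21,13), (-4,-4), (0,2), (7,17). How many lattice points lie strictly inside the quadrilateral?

The shoelace formula gives twice the area as |(21·(-4) − (-4)·13) + ((-4)·2 − 0·(-4)) + (0·17 − 7·2) + (7·13 − 21·17)| = 320, so the area is 160.
The number of boundary lattice points is Σ gcd(|Δx|,|Δy|) = gcd(25,17) + gcd(4,6) + gcd(7,15) + gcd(14,4) = 1+2+1+2 = 6.
Pick's theorem gives I = A − B/2 + 1 = 160 − 6/2 + 1 = 158.

158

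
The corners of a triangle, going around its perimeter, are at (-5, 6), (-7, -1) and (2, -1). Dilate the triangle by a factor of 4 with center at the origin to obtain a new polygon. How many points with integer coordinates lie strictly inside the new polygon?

By the shoelace formula, twice the signed area is |[(-5)·(-1) − (-7)·6] + [(-7)·(-1) − 2·(-1)] + [2·6 − (-5)·(-1)]| = 63, so the area is 63/2.
Summing gcd(|Δx|,|Δy|) over the edges gives the boundary count: gcd(2,7) + gcd(9,0) + gcd(7,7) = 1+9+7 = 17.
Scaling by 4 multiplies the area by 4² = 16 (so the new area is 504) and multiplies the boundary lattice-point count by 4, giving 68.
By Pick's theorem, the interior count of the dilated polygon is 504 − 68/2 + 1 = 471.

471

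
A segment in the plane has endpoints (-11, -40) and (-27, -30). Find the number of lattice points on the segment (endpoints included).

The number of lattice points on a segment between lattice points is gcd(|Δx|,|Δy|) + 1 = gcd(16,10) + 1 = 2 + 1 = 3.

3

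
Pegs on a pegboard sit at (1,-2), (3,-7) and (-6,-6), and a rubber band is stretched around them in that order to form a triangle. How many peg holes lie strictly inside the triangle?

The shoelace formula gives twice the area as |[1·(-7) − 3·(-2)] + [3·(-6) − (-6)·(-7)] + [(-6)·(-2) − 1·(-6)]| = 43, so the area is 21.5.
The number of boundary lattice points is Σ gcd(|Δx|,|Δy|) = gcd(2,5) + gcd(9,1) + gcd(7,4) = 1+1+1 = 3.
By Pick's theorem A = I + B/2 − 1, so I = 21.5 − 3/2 + 1 = 21.

21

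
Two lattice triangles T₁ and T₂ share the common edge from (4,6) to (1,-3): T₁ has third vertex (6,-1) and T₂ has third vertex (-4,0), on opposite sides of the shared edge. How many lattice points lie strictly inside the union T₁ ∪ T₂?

45

The union is the simple quadrilateral with vertices (4,6), (6,-1), (1,-3), (-4,0) in order.
The shoelace formula gives twice the area as |[4·(-1) − 6·6] + [6·(-3) − 1·(-1)] + [1·0 − (-4)·(-3)] + [(-4)·6 − 4·0]| = 93, so the area is 93/2.
Along each edge there are gcd(|Δx|,|Δy|)+1 lattice points, so counting each shared vertex once the boundary has gcd(2,7) + gcd(5,2) + gcd(5,3) + gcd(8,6) = 1+1+1+2 = 5.
By Pick's theorem I = A − B/2 + 1 = 93/2 − 5/2 + 1 = 45.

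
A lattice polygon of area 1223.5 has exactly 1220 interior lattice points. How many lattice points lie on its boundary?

Pick's theorem gives A = I + B/2 − 1, so B = 2(A − I + 1) = 2(1223.5 − 1220 + 1) = 9.

9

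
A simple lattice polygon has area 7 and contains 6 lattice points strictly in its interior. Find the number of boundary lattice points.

Pick's theorem gives A = I + B/2 − 1, so B = 2(A − I + 1) = 2(7 − 6 + 1) = 4.

4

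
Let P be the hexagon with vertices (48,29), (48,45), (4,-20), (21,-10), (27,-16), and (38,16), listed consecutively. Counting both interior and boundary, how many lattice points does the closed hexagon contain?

Using the shoelace formula, 2A = |(48·45 − 48·29) + (48·(-20) − 4·45) + (4·(-10) − 21·(-20)) + (21·(-16) − 27·(-10)) + (27·16 − 38·(-16)) + (38·29 − 48·16)| = 1316, so the area is 658.
Along each edge there are gcd(|Δx|,|Δy|)+1 lattice points, so counting each shared vertex once the boundary has gcd(0,16) + gcd(44,65) + gcd(17,10) + gcd(6,6) + gcd(11,32) + gcd(10,13) = 16+1+1+6+1+1 = 26.
Pick's theorem gives I = A − B/2 + 1 = 658 − 26/2 + 1 = 646, so the closed region contains I + B = 646 + 26 = 672 lattice points.

672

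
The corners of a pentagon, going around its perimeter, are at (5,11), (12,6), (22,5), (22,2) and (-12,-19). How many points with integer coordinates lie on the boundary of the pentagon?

Along each edge there are gcd(|Δx|,|Δy|)+1 lattice points, so counting each shared vertex once the boundary has gcd(7,5) + gcd(10,1) + gcd(0,3) + gcd(34,21) + gcd(17,30) = 1+1+3+1+1 = 7.

7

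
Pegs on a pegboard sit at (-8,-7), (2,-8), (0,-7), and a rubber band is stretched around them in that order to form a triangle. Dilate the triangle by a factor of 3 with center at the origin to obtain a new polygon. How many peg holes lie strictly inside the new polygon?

22

By the shoelace formula, twice the signed area is |[(-8)·(-8) − 2·(-7)] + [2·(-7) − 0·(-8)] + [0·(-7) − (-8)·(-7)]| = 8, so the area is 4.
Summing gcd(|Δx|,|Δy|) over the edges gives the boundary count: gcd(10,1) + gcd(2,1) + gcd(8,0) = 1+1+8 = 10.
Scaling by 3 multiplies the area by 3² = 9 (so the new area is 36) and multiplies the boundary lattice-point count by 3, giving 30.
By Pick's theorem, the interior count of the dilated polygon is 36 − 30/2 + 1 = 22.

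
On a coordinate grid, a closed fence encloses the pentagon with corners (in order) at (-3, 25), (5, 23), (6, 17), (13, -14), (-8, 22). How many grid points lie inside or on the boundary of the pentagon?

261

The shoelace formula gives twice the area as |((-3)·23 − 5·25) + (5·17 − 6·23) + (6·(-14) − 13·17) + (13·22 − (-8)·(-14)) + ((-8)·25 − (-3)·22)| = 512, so the area is 256.
Summing gcd(|Δx|,|Δy|) over the edges gives the boundary count: gcd(8,2) + gcd(1,6) + gcd(7,31) + gcd(21,36) + gcd(5,3) = 2+1+1+3+1 = 8.
Pick's theorem gives I = A − B/2 + 1 = 256 − 8/2 + 1 = 253, so the closed region contains I + B = 253 + 8 = 261 lattice points.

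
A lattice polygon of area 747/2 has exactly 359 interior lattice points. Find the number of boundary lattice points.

31

Pick's theorem gives A = I + B/2 − 1, so B = 2(A − I + 1) = 2(747/2 − 359 + 1) = 31.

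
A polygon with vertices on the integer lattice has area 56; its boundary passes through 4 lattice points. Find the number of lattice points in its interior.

Pick's theorem A = I + B/2 − 1 rearranges to I = A − B/2 + 1 = 56 − 4/2 + 1 = 55.

55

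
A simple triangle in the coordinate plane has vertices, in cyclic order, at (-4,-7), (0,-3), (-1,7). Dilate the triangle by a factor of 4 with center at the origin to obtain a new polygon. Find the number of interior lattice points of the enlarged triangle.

341

By the shoelace formula, twice the signed area is |[(-4)·(-3) − 0·(-7)] + [0·7 − (-1)·(-3)] + [(-1)·(-7) − (-4)·7]| = 44, so the area is 22.
The number of boundary lattice points is Σ gcd(|Δx|,|Δy|) = gcd(4,4) + gcd(1,10) + gcd(3,14) = 4+1+1 = 6.
Scaling by 4 multiplies the area by 4² = 16 (so the new area is 352) and multiplies the boundary lattice-point count by 4, giving 24.
By Pick's theorem, the interior count of the dilated polygon is 352 − 24/2 + 1 = 341.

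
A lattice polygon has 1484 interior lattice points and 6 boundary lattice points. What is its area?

By Pick's theorem, A = I + B/2 − 1 = 1484 + 6/2 − 1 = 1486.

1486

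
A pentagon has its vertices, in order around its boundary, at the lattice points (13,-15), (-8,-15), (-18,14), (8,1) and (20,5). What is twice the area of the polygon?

1172

By the shoelace formula, twice the signed area is |(13·(-15) − (-8)·(-15)) + ((-8)·14 − (-18)·(-15)) + ((-18)·1 − 8·14) + (8·5 − 20·1) + (20·(-15) − 13·5)| = 1172, so the area is 586.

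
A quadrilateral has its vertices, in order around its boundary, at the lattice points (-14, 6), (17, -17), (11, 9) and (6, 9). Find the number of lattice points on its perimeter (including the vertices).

9

Along each edge there are gcd(|Δx|,|Δy|)+1 lattice points, so counting each shared vertex once the boundary has gcd(31,23) + gcd(6,26) + gcd(5,0) + gcd(20,3) = 1+2+5+1 = 9.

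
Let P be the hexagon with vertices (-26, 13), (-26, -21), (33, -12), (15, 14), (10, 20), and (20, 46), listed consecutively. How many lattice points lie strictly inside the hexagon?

2084

By the shoelace formula, twice the signed area is |[(-26)·(-21) − (-26)·13] + [(-26)·(-12) − 33·(-21)] + [33·14 − 15·(-12)] + [15·20 − 10·14] + [10·46 − 20·20] + [20·13 − (-26)·46]| = 4207, so the area is 2103.5.
Along each edge there are gcd(|Δx|,|Δy|)+1 lattice points, so counting each shared vertex once the boundary has gcd(0,34) + gcd(59,9) + gcd(18,26) + gcd(5,6) + gcd(10,26) + gcd(46,33) = 34+1+2+1+2+1 = 41.
By Pick's theorem A = I + B/2 − 1, so I = 2103.5 − 41/2 + 1 = 2084.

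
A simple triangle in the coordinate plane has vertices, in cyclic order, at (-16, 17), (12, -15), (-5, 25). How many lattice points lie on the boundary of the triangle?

The number of boundary lattice points is Σ gcd(|Δx|,|Δy|) = gcd(28,32) + gcd(17,40) + gcd(11,8) = 4+1+1 = 6.

6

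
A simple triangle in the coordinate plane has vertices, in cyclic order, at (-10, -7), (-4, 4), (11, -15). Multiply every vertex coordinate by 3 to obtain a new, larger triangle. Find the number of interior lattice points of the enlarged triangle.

1252

Using the shoelace formula, 2A = |((-10)·4 − (-4)·(-7)) + ((-4)·(-15) − 11·4) + (11·(-7) − (-10)·(-15))| = 279, so the area is 139.5.
Along each edge there are gcd(|Δx|,|Δy|)+1 lattice points, so counting each shared vertex once the boundary has gcd(6,11) + gcd(15,19) + gcd(21,8) = 1+1+1 = 3.
Scaling by 3 multiplies the area by 3² = 9 (so the new area is 1255.5) and multiplies the boundary lattice-point count by 3, giving 9.
By Pick's theorem, the interior count of the dilated polygon is 1255.5 − 9/2 + 1 = 1252.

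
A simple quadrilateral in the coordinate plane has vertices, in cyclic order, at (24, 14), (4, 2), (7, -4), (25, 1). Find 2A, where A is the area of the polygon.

By the shoelace formula, twice the signed area is |(24·2 − 4·14) + (4·(-4) − 7·2) + (7·1 − 25·(-4)) + (25·14 − 24·1)| = 395, so the area is 197.5.

395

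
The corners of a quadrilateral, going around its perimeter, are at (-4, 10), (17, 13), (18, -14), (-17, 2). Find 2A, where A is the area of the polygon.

The shoelace formula gives twice the area as |((-4)·13 − 17·10) + (17·(-14) − 18·13) + (18·2 − (-17)·(-14)) + ((-17)·10 − (-4)·2)| = 1058, so the area is 529.

1058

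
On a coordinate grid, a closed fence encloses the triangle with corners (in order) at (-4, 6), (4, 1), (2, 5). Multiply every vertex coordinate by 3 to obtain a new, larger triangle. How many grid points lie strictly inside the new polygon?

Using the shoelace formula, 2A = |[(-4)·1 − 4·6] + [4·5 − 2·1] + [2·6 − (-4)·5]| = 22, so the area is 11.
Along each edge there are gcd(|Δx|,|Δy|)+1 lattice points, so counting each shared vertex once the boundary has gcd(8,5) + gcd(2,4) + gcd(6,1) = 1+2+1 = 4.
Scaling by 3 multiplies the area by 3² = 9 (so the new area is 99) and multiplies the boundary lattice-point count by 3, giving 12.
By Pick's theorem, the interior count of the dilated polygon is 99 − 12/2 + 1 = 94.

94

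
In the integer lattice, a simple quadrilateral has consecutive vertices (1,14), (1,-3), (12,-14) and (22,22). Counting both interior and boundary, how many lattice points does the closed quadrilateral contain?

448

By the shoelace formula, twice the signed area is |[1·(-3) − 1·14] + [1·(-14) − 12·(-3)] + [12·22 − 22·(-14)] + [22·14 − 1·22]| = 863, so the area is 863/2.
Along each edge there are gcd(|Δx|,|Δy|)+1 lattice points, so counting each shared vertex once the boundary has gcd(0,17) + gcd(11,11) + gcd(10,36) + gcd(21,8) = 17+11+2+1 = 31.
Pick's theorem gives I = A − B/2 + 1 = 863/2 − 31/2 + 1 = 417, so the closed region contains I + B = 417 + 31 = 448 lattice points.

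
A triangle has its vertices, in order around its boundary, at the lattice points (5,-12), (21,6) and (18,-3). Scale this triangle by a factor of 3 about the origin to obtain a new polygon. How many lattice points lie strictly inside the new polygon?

397

The shoelace formula gives twice the area as |[5·6 − 21·(-12)] + [21·(-3) − 18·6] + [18·(-12) − 5·(-3)]| = 90, so the area is 45.
The number of boundary lattice points is Σ gcd(|Δx|,|Δy|) = gcd(16,18) + gcd(3,9) + gcd(13,9) = 2+3+1 = 6.
Scaling by 3 multiplies the area by 3² = 9 (so the new area is 405) and multiplies the boundary lattice-point count by 3, giving 18.
By Pick's theorem, the interior count of the dilated polygon is 405 − 18/2 + 1 = 397.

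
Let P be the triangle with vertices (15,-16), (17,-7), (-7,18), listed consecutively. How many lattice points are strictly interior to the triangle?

Using the shoelace formula, 2A = |(15·(-7) − 17·(-16)) + (17·18 − (-7)·(-7)) + ((-7)·(-16) − 15·18)| = 266, so the area is 133.
The number of boundary lattice points is Σ gcd(|Δx|,|Δy|) = gcd(2,9) + gcd(24,25) + gcd(22,34) = 1+1+2 = 4.
By Pick's theorem A = I + B/2 − 1, so I = 133 − 4/2 + 1 = 132.

132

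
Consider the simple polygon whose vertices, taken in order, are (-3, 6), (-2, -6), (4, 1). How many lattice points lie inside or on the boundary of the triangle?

The shoelace formula gives twice the area as |((-3)·(-6) − (-2)·6) + ((-2)·1 − 4·(-6)) + (4·6 − (-3)·1)| = 79, so the area is 79/2.
Along each edge there are gcd(|Δx|,|Δy|)+1 lattice points, so counting each shared vertex once the boundary has gcd(1,12) + gcd(6,7) + gcd(7,5) = 1+1+1 = 3.
Pick's theorem gives I = A − B/2 + 1 = 79/2 − 3/2 + 1 = 39, so the closed region contains I + B = 39 + 3 = 42 lattice points.

42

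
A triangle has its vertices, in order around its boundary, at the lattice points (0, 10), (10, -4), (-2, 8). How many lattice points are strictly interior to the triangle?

By the shoelace formula, twice the signed area is |(0·(-4) − 10·10) + (10·8 − (-2)·(-4)) + ((-2)·10 − 0·8)| = 48, so the area is 24.
The number of boundary lattice points is Σ gcd(|Δx|,|Δy|) = gcd(10,14) + gcd(12,12) + gcd(2,2) = 2+12+2 = 16.
By Pick's theorem A = I + B/2 − 1, so I = 24 − 16/2 + 1 = 17.

17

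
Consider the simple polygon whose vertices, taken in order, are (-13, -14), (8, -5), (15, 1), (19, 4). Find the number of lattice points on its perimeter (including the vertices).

7

Along each edge there are gcd(|Δx|,|Δy|)+1 lattice points, so counting each shared vertex once the boundary has gcd(21,9) + gcd(7,6) + gcd(4,3) + gcd(32,18) = 3+1+1+2 = 7.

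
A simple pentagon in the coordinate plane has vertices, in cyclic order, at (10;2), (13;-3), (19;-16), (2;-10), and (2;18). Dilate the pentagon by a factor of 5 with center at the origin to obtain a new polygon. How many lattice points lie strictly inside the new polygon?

By the shoelace formula, twice the signed area is |[10·(-3) − 13·2] + [13·(-16) − 19·(-3)] + [19·(-10) − 2·(-16)] + [2·18 − 2·(-10)] + [2·2 − 10·18]| = 485, so the area is 485/2.
The number of boundary lattice points is Σ gcd(|Δx|,|Δy|) = gcd(3,5) + gcd(6,13) + gcd(17,6) + gcd(0,28) + gcd(8,16) = 1+1+1+28+8 = 39.
Scaling by 5 multiplies the area by 5² = 25 (so the new area is 12125/2) and multiplies the boundary lattice-point count by 5, giving 195.
By Pick's theorem, the interior count of the dilated polygon is 12125/2 − 195/2 + 1 = 5966.

5966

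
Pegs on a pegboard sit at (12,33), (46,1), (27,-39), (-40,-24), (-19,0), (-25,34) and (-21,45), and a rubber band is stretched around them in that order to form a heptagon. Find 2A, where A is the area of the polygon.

Using the shoelace formula, 2A = |[12·1 − 46·33] + [46·(-39) − 27·1] + [27·(-24) − (-40)·(-39)] + [(-40)·0 − (-19)·(-24)] + [(-19)·34 − (-25)·0] + [(-25)·45 − (-21)·34] + [(-21)·33 − 12·45]| = 8281, so the area is 8281/2.

8281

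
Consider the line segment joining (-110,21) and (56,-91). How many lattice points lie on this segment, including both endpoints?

3

The number of lattice points on a segment between lattice points is gcd(|Δx|,|Δy|) + 1 = gcd(166,112) + 1 = 2 + 1 = 3.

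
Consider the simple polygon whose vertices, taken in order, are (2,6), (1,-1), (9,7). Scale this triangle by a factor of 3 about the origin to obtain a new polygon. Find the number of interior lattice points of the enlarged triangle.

202

The shoelace formula gives twice the area as |[2·(-1) − 1·6] + [1·7 − 9·(-1)] + [9·6 − 2·7]| = 48, so the area is 24.
The number of boundary lattice points is Σ gcd(|Δx|,|Δy|) = gcd(1,7) + gcd(8,8) + gcd(7,1) = 1+8+1 = 10.
Scaling by 3 multiplies the area by 3² = 9 (so the new area is 216) and multiplies the boundary lattice-point count by 3, giving 30.
By Pick's theorem, the interior count of the dilated polygon is 216 − 30/2 + 1 = 202.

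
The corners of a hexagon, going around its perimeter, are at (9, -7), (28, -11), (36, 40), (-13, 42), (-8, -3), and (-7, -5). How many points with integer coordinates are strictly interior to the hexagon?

The shoelace formula gives twice the area as |(9·(-11) − 28·(-7)) + (28·40 − 36·(-11)) + (36·42 − (-13)·40) + ((-13)·(-3) − (-8)·42) + ((-8)·(-5) − (-7)·(-3)) + ((-7)·(-7) − 9·(-5))| = 4133, so the area is 2066.5.
The number of boundary lattice points is Σ gcd(|Δx|,|Δy|) = gcd(19,4) + gcd(8,51) + gcd(49,2) + gcd(5,45) + gcd(1,2) + gcd(16,2) = 1+1+1+5+1+2 = 11.
Pick's theorem gives I = A − B/2 + 1 = 2066.5 − 11/2 + 1 = 2062.

2062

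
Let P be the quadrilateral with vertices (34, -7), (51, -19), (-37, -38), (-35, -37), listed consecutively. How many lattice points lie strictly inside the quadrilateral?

The shoelace formula gives twice the area as |(34·(-19) − 51·(-7)) + (51·(-38) − (-37)·(-19)) + ((-37)·(-37) − (-35)·(-38)) + ((-35)·(-7) − 34·(-37))| = 1388, so the area is 694.
The number of boundary lattice points is Σ gcd(|Δx|,|Δy|) = gcd(17,12) + gcd(88,19) + gcd(2,1) + gcd(69,30) = 1+1+1+3 = 6.
By Pick's theorem A = I + B/2 − 1, so I = 694 − 6/2 + 1 = 692.

692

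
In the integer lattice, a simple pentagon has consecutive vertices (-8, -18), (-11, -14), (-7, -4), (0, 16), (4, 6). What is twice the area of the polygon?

The shoelace formula gives twice the area as |((-8)·(-14) − (-11)·(-18)) + ((-11)·(-4) − (-7)·(-14)) + ((-7)·16 − 0·(-4)) + (0·6 − 4·16) + (4·(-18) − (-8)·6)| = 340, so the area is 170.

340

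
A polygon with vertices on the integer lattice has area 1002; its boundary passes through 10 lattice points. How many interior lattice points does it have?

998

From Pick's theorem, I = A − B/2 + 1 = 1002 − 10/2 + 1 = 998.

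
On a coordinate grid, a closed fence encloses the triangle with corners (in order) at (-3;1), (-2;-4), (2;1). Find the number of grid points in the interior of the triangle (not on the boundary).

Using the shoelace formula, 2A = |((-3)·(-4) − (-2)·1) + ((-2)·1 − 2·(-4)) + (2·1 − (-3)·1)| = 25, so the area is 12.5.
Summing gcd(|Δx|,|Δy|) over the edges gives the boundary count: gcd(1,5) + gcd(4,5) + gcd(5,0) = 1+1+5 = 7.
Pick's theorem gives I = A − B/2 + 1 = 12.5 − 7/2 + 1 = 10.

10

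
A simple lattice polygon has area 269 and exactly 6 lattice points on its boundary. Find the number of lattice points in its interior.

267

Pick's theorem A = I + B/2 − 1 rearranges to I = A − B/2 + 1 = 269 − 6/2 + 1 = 267.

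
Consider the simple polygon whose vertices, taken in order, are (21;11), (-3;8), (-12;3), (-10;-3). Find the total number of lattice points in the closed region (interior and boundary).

158

Using the shoelace formula, 2A = |[21·8 − (-3)·11] + [(-3)·3 − (-12)·8] + [(-12)·(-3) − (-10)·3] + [(-10)·11 − 21·(-3)]| = 307, so the area is 153.5.
The number of boundary lattice points is Σ gcd(|Δx|,|Δy|) = gcd(24,3) + gcd(9,5) + gcd(2,6) + gcd(31,14) = 3+1+2+1 = 7.
Pick's theorem gives I = A − B/2 + 1 = 153.5 − 7/2 + 1 = 151, so the closed region contains I + B = 151 + 7 = 158 lattice points.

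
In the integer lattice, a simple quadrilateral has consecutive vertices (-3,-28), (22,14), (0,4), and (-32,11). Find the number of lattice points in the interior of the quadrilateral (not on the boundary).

The shoelace formula gives twice the area as |((-3)·14 − 22·(-28)) + (22·4 − 0·14) + (0·11 − (-32)·4) + ((-32)·(-28) − (-3)·11)| = 1719, so the area is 1719/2.
The number of boundary lattice points is Σ gcd(|Δx|,|Δy|) = gcd(25,42) + gcd(22,10) + gcd(32,7) + gcd(29,39) = 1+2+1+1 = 5.
By Pick's theorem A = I + B/2 − 1, so I = 1719/2 − 5/2 + 1 = 858.

858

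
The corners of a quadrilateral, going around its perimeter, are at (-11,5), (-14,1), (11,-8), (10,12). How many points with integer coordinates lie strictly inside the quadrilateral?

273

By the shoelace formula, twice the signed area is |((-11)·1 − (-14)·5) + ((-14)·(-8) − 11·1) + (11·12 − 10·(-8)) + (10·5 − (-11)·12)| = 554, so the area is 277.
Along each edge there are gcd(|Δx|,|Δy|)+1 lattice points, so counting each shared vertex once the boundary has gcd(3,4) + gcd(25,9) + gcd(1,20) + gcd(21,7) = 1+1+1+7 = 10.
By Pick's theorem A = I + B/2 − 1, so I = 277 − 10/2 + 1 = 273.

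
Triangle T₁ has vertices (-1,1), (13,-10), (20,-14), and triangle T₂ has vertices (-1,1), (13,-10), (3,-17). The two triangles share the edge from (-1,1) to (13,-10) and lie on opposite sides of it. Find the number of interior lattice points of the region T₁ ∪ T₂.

112

The union is the simple quadrilateral with vertices (-1,1), (20,-14), (13,-10), (3,-17) in order.
By the shoelace formula, twice the signed area is |[(-1)·(-14) − 20·1] + [20·(-10) − 13·(-14)] + [13·(-17) − 3·(-10)] + [3·1 − (-1)·(-17)]| = 229, so the area is 114.5.
Along each edge there are gcd(|Δx|,|Δy|)+1 lattice points, so counting each shared vertex once the boundary has gcd(21,15) + gcd(7,4) + gcd(10,7) + gcd(4,18) = 3+1+1+2 = 7.
By Pick's theorem I = A − B/2 + 1 = 114.5 − 7/2 + 1 = 112.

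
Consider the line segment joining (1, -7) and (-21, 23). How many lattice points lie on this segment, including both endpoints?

The number of lattice points on a segment between lattice points is gcd(|Δx|,|Δy|) + 1 = gcd(22,30) + 1 = 2 + 1 = 3.

3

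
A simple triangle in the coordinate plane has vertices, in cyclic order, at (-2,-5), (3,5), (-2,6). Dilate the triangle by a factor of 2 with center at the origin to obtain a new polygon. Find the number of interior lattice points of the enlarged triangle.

94

By the shoelace formula, twice the signed area is |((-2)·5 − 3·(-5)) + (3·6 − (-2)·5) + ((-2)·(-5) − (-2)·6)| = 55, so the area is 27.5.
The number of boundary lattice points is Σ gcd(|Δx|,|Δy|) = gcd(5,10) + gcd(5,1) + gcd(0,11) = 5+1+11 = 17.
Scaling by 2 multiplies the area by 2² = 4 (so the new area is 110) and multiplies the boundary lattice-point count by 2, giving 34.
By Pick's theorem, the interior count of the dilated polygon is 110 − 34/2 + 1 = 94.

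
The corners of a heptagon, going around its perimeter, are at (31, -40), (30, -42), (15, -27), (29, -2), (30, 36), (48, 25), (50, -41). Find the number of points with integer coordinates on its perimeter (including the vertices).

Along each edge there are gcd(|Δx|,|Δy|)+1 lattice points, so counting each shared vertex once the boundary has gcd(1,2) + gcd(15,15) + gcd(14,25) + gcd(1,38) + gcd(18,11) + gcd(2,66) + gcd(19,1) = 1+15+1+1+1+2+1 = 22.

22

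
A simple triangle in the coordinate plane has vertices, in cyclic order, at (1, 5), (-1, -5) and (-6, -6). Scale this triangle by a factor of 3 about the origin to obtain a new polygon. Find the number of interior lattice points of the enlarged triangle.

211

By the shoelace formula, twice the signed area is |(1·(-5) − (-1)·5) + ((-1)·(-6) − (-6)·(-5)) + ((-6)·5 − 1·(-6))| = 48, so the area is 24.
Along each edge there are gcd(|Δx|,|Δy|)+1 lattice points, so counting each shared vertex once the boundary has gcd(2,10) + gcd(5,1) + gcd(7,11) = 2+1+1 = 4.
Scaling by 3 multiplies the area by 3² = 9 (so the new area is 216) and multiplies the boundary lattice-point count by 3, giving 12.
By Pick's theorem, the interior count of the dilated polygon is 216 − 12/2 + 1 = 211.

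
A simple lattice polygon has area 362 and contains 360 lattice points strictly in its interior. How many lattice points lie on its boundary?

Pick's theorem gives A = I + B/2 − 1, so B = 2(A − I + 1) = 2(362 − 360 + 1) = 6.

6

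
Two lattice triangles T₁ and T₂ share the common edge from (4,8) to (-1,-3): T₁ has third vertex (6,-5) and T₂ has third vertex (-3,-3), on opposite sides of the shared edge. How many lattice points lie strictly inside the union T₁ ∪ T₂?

The union is the simple quadrilateral with vertices (4,8), (6,-5), (-1,-3), (-3,-3) in order.
By the shoelace formula, twice the signed area is |(4·(-5) − 6·8) + (6·(-3) − (-1)·(-5)) + ((-1)·(-3) − (-3)·(-3)) + ((-3)·8 − 4·(-3))| = 109, so the area is 109/2.
Along each edge there are gcd(|Δx|,|Δy|)+1 lattice points, so counting each shared vertex once the boundary has gcd(2,13) + gcd(7,2) + gcd(2,0) + gcd(7,11) = 1+1+2+1 = 5.
By Pick's theorem I = A − B/2 + 1 = 109/2 − 5/2 + 1 = 53.

53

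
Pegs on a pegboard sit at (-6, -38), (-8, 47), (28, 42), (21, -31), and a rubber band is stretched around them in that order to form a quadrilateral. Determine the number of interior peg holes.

2485

Using the shoelace formula, 2A = |((-6)·47 − (-8)·(-38)) + ((-8)·42 − 28·47) + (28·(-31) − 21·42) + (21·(-38) − (-6)·(-31))| = 4972, so the area is 2486.
Along each edge there are gcd(|Δx|,|Δy|)+1 lattice points, so counting each shared vertex once the boundary has gcd(2,85) + gcd(36,5) + gcd(7,73) + gcd(27,7) = 1+1+1+1 = 4.
Pick's theorem gives I = A − B/2 + 1 = 2486 − 4/2 + 1 = 2485.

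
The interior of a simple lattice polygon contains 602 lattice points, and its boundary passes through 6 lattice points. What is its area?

604

Pick's theorem states A = I + B/2 − 1, so A = 602 + 6/2 − 1 = 604.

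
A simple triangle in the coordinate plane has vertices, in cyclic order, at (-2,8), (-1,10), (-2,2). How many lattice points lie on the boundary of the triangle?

8

Summing gcd(|Δx|,|Δy|) over the edges gives the boundary count: gcd(1,2) + gcd(1,8) + gcd(0,6) = 1+1+6 = 8.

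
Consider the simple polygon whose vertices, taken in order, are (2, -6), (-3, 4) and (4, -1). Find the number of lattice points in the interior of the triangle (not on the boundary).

20

Using the shoelace formula, 2A = |[2·4 − (-3)·(-6)] + [(-3)·(-1) − 4·4] + [4·(-6) − 2·(-1)]| = 45, so the area is 22.5.
The number of boundary lattice points is Σ gcd(|Δx|,|Δy|) = gcd(5,10) + gcd(7,5) + gcd(2,5) = 5+1+1 = 7.
By Pick's theorem A = I + B/2 − 1, so I = 22.5 − 7/2 + 1 = 20.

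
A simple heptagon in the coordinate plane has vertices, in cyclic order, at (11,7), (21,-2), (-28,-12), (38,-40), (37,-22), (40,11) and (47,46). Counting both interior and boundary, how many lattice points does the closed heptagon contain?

2098

Using the shoelace formula, 2A = |(11·(-2) − 21·7) + (21·(-12) − (-28)·(-2)) + ((-28)·(-40) − 38·(-12)) + (38·(-22) − 37·(-40)) + (37·11 − 40·(-22)) + (40·46 − 47·11) + (47·7 − 11·46)| = 4176, so the area is 2088.
The number of boundary lattice points is Σ gcd(|Δx|,|Δy|) = gcd(10,9) + gcd(49,10) + gcd(66,28) + gcd(1,18) + gcd(3,33) + gcd(7,35) + gcd(36,39) = 1+1+2+1+3+7+3 = 18.
Pick's theorem gives I = A − B/2 + 1 = 2088 − 18/2 + 1 = 2080, so the closed region contains I + B = 2080 + 18 = 2098 lattice points.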